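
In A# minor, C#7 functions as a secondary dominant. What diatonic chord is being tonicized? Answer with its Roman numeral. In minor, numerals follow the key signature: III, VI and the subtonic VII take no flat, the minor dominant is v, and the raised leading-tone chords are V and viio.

The chord is a dominant seventh chord on C#.
A dominant resolves down a perfect fifth: C# → F#. In A# minor, F# is scale degree 6, i.e. VI.

VI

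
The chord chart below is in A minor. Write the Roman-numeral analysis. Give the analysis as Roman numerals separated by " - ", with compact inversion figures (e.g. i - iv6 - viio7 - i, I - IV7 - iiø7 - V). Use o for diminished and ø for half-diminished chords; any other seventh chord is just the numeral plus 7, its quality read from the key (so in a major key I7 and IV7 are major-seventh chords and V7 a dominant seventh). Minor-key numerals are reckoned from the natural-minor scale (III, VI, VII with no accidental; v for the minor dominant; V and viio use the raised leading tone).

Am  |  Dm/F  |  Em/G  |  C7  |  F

i - iv6 - v6 - V7/VI - VI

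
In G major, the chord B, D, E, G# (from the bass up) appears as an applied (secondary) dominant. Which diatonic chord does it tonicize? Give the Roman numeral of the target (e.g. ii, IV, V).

ii

The chord is a dominant seventh chord on E.
A dominant resolves down a perfect fifth: E → A. In G major, A is scale degree 2, i.e. ii.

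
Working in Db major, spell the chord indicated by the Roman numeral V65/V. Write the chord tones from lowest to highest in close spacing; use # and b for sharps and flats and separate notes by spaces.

V65/V is a secondary dominant — the dominant seventh of V. V in Db major is Ab, so the applied chord's root is Eb, a perfect fifth above.
Building a dominant seventh chord on Eb gives Eb-G-Bb-Db.
With the 65 figure the chord is in first inversion; from the bass G upward in close position it reads G-Bb-Db-Eb.

G Bb Db Eb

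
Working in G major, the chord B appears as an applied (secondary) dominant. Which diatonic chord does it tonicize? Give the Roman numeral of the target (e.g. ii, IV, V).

vi

The chord is a major triad on B.
A dominant resolves down a perfect fifth: B → E. In G major, E is scale degree 6, i.e. vi.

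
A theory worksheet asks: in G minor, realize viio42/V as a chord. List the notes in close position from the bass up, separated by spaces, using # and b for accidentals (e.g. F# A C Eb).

Bb C# E G

viio42/V is a secondary leading-tone chord. The target V is D in G minor; the applied chord is rooted a semitone below, on C#.
Building a fully diminished seventh chord on C# gives C#-E-G-Bb.
With the 42 figure the chord is in third inversion; from the bass Bb upward in close position it reads Bb-C#-E-G.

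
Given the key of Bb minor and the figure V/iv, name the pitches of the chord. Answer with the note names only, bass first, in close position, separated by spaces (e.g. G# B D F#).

Bb D F

V/iv is a secondary dominant — the dominant triad of iv. iv in Bb minor is Eb, so the applied chord's root is Bb, a perfect fifth above.
Building a major triad on Bb gives Bb-D-F.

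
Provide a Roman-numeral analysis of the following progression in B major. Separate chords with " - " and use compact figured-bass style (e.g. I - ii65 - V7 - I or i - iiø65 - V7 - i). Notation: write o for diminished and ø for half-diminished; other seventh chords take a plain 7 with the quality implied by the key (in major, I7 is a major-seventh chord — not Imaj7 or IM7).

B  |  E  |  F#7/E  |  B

I - IV - V42 - I

B has root B, degree 1 in B major, so I.
E has root E, degree 4 in B major, so IV.
F#7/E has root F#, degree 5 in B major, so V42.
B: root B is the tonic; major triad there is I.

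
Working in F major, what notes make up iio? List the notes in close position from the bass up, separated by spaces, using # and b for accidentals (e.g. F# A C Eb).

G Bb Db

Scale degree 2 in F major is G; here the chord built on it is altered to a diminished triad. iio is the diminished supertonic triad, borrowed from the parallel minor.
So the chord is G-Bb-Db, a diminished triad.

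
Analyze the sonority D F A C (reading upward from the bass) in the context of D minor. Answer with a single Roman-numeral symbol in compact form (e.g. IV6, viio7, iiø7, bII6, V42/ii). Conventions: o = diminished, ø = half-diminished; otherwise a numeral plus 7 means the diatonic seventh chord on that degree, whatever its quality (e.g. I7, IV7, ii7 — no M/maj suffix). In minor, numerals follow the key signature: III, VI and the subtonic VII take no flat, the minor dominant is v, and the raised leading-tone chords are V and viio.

Stacked in thirds the chord is D-F-A-C: a minor seventh chord on D.
D is scale degree 1 in D minor, and a minor seventh chord on that degree is written i7.

i7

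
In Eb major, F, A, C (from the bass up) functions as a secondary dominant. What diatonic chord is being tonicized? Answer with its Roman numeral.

V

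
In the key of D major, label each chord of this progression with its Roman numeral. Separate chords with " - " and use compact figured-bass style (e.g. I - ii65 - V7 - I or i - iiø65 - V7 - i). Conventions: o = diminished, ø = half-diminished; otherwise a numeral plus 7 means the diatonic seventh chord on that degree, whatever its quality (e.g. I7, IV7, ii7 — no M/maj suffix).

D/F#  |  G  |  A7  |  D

I6 - IV - V7 - I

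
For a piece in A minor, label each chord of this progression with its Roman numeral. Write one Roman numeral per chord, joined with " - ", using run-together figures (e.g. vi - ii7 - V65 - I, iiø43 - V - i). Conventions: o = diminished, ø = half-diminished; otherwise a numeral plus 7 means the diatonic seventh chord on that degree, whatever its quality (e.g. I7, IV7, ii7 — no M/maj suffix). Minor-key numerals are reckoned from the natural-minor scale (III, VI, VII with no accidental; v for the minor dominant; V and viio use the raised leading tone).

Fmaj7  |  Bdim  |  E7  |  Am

VI7 - iio - V7 - i

Fmaj7: major seventh chord on F = scale degree 6 → VI7.
Bdim has root B, degree 2 in A minor, so iio.
E7: dominant seventh chord on E = scale degree 5 → V7.
Am: root A is the tonic; minor triad there is i.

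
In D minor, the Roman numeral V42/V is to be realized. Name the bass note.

D

The applied chord V42/V is rooted on E: E-G#-B-D.
The figure 42 means third inversion — the seventh is in the bass.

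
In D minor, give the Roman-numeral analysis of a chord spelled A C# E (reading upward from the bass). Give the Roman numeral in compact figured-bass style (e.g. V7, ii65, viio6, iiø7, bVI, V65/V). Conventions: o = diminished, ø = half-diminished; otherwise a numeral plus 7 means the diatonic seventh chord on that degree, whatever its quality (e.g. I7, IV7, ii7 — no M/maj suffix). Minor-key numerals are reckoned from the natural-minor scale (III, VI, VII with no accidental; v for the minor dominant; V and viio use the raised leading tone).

Stacked in thirds the chord is A-C#-E: a major triad on A.
In D minor, A is the dominant; the diatonic major triad there is V.

V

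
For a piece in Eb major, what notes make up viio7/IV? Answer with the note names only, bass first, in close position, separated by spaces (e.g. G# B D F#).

viio7/IV is a secondary leading-tone chord. The target IV is Ab in Eb major; the applied chord is rooted a semitone below, on G.
Building a fully diminished seventh chord on G gives G-Bb-Db-Fb.

G Bb Db Fb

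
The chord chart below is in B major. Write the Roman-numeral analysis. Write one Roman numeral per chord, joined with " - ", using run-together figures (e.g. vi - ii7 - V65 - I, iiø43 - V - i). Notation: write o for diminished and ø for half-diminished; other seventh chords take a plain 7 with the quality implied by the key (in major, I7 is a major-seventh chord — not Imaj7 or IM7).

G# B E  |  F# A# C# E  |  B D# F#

IV6 - V7 - I

G#-B-E: major triad on E = scale degree 4 → IV6.
F#-A#-C#-E has root F#, degree 5 in B major, so V7.
B-D#-F# has root B, degree 1 in B major, so I.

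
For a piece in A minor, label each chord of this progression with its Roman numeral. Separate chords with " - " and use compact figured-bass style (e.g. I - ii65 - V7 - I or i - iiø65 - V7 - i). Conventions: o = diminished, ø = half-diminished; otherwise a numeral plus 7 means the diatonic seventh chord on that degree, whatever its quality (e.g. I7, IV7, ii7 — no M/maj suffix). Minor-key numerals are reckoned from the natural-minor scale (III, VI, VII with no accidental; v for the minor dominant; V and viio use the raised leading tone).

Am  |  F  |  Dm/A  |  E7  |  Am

Am has root A, degree 1 in A minor, so i.
F: major triad on F = scale degree 6 → VI.
Dm/A: minor triad on D = scale degree 4 → iv64.
E7 has root E, degree 5 in A minor, so V7.
Am: root A is the tonic; minor triad there is i.

i - VI - iv64 - V7 - i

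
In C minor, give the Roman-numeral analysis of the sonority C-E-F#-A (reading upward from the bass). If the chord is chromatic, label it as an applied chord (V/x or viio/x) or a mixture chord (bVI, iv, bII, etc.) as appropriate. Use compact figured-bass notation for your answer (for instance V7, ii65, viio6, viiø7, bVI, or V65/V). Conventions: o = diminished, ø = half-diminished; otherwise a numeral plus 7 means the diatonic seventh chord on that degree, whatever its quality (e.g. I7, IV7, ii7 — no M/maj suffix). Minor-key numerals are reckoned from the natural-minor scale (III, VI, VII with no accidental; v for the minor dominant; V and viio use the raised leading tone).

viiø43/V

The pitches F#-A-C-E form a half-diminished seventh chord rooted on F#.
F# sits a half step below G (V in C minor); a diminished chord there is the applied leading-tone chord of V.
With C in the bass the chord is in second inversion, so the figured bass is 43.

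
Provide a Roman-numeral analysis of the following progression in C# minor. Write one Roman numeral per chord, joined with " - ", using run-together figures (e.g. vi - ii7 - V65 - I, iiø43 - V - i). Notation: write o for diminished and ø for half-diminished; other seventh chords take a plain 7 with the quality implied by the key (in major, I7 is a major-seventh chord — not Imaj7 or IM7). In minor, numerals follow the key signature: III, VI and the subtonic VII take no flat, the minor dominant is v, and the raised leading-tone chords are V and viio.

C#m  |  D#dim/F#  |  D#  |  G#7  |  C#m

C#m: minor triad on C# = scale degree 1 → i.
D#dim/F#: diminished triad on D# = scale degree 2 → iio6.
D#: a major triad on D#, the applied dominant of V → V/V.
G#7: root G# is the dominant; dominant seventh chord there is V7.
C#m: minor triad on C# = scale degree 1 → i.

i - iio6 - V/V - V7 - i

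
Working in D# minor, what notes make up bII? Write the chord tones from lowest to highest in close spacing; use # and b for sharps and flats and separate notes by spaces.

E G# B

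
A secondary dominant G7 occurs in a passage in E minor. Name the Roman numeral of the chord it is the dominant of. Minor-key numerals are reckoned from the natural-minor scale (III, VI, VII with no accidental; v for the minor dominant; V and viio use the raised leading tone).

The chord is a dominant seventh chord on G.
A dominant resolves down a perfect fifth: G → C. In E minor, C is scale degree 6, i.e. VI.

VI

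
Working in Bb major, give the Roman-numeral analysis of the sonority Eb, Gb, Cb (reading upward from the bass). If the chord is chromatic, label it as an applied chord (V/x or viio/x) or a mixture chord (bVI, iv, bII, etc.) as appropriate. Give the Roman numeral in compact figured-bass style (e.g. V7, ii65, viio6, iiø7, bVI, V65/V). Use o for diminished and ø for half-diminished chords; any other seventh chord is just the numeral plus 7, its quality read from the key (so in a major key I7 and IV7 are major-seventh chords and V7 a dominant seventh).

bII6

Stacked in thirds the chord is Cb-Eb-Gb: a major triad on Cb.
Cb is the lowered second degree of Bb major (diatonic 2 would be C). This is the Neapolitan sixth — a major triad on the lowered second degree, here in its customary first inversion.
With Eb in the bass the chord is in first inversion, so the figured bass is 6.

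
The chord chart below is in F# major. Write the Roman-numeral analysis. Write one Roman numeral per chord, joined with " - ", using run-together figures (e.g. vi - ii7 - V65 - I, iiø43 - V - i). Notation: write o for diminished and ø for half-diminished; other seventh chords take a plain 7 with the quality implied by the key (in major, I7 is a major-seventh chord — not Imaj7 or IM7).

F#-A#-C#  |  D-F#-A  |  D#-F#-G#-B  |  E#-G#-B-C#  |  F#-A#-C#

F#-A#-C#: root F# is the tonic; major triad there is I.
D-F#-A is non-diatonic — bVI, a mixture chord from F# minor.
D#-F#-G#-B has root G#, degree 2 in F# major, so ii43.
E#-G#-B-C#: dominant seventh chord on C# = scale degree 5 → V65.
F#-A#-C#: root F# is the tonic; major triad there is I.

I - bVI - ii43 - V65 - I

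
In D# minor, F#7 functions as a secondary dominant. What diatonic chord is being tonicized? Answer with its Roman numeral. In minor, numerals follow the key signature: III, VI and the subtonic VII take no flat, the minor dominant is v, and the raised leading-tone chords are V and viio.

The chord is a dominant seventh chord on F#.
A dominant resolves down a perfect fifth: F# → B. In D# minor, B is scale degree 6, i.e. VI.

VI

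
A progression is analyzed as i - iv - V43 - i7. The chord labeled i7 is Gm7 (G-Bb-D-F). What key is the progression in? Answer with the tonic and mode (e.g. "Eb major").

G minor

i7 is given as G-Bb-D-F — a minor seventh chord with root G.
If G is scale degree 1 and the mode makes that degree carry a minor seventh chord, the tonic is G and the mode is minor.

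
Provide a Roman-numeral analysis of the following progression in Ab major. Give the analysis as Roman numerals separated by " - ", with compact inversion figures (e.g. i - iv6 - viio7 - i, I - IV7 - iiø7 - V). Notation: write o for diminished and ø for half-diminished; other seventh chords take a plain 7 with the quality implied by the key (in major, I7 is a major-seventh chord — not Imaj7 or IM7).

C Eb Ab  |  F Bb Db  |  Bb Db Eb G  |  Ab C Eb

C-Eb-Ab: root Ab is the tonic; major triad there is I6.
F-Bb-Db has root Bb, degree 2 in Ab major, so ii64.
Bb-Db-Eb-G has root Eb, degree 5 in Ab major, so V43.
Ab-C-Eb: major triad on Ab = scale degree 1 → I.

I6 - ii64 - V43 - I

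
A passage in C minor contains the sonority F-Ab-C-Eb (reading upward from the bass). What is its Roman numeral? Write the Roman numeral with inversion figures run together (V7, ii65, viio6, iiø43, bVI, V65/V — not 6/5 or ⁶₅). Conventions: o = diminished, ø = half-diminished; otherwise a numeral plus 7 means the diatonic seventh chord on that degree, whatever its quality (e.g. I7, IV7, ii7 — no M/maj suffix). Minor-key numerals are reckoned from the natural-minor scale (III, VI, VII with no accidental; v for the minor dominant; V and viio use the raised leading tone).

The pitches F-Ab-C-Eb form a minor seventh chord rooted on F.
F is scale degree 4 in C minor, and a minor seventh chord on that degree is written iv7.

iv7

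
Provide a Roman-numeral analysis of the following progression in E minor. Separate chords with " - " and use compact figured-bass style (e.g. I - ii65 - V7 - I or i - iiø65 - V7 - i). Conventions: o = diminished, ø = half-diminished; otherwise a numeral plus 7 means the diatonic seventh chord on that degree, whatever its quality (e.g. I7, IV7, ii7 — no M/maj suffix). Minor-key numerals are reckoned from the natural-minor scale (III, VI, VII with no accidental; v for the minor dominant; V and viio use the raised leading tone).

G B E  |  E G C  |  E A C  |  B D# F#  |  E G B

G-B-E has root E, degree 1 in E minor, so i6.
E-G-C: major triad on C = scale degree 6 → VI6.
E-A-C: minor triad on A = scale degree 4 → iv64.
B-D#-F# has root B, degree 5 in E minor, so V.
E-G-B has root E, degree 1 in E minor, so i.

i6 - VI6 - iv64 - V - i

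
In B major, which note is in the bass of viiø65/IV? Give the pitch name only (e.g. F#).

F#

The applied chord viiø65/IV is rooted on D#: D#-F#-A-C#.
The figure 65 means first inversion — the third is in the bass.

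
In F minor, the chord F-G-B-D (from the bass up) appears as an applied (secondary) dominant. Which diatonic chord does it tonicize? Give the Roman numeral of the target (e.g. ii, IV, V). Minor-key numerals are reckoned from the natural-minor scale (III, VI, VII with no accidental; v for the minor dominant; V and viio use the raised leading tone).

V

The chord is a dominant seventh chord on G.
A dominant resolves down a perfect fifth: G → C. In F minor, C is scale degree 5, i.e. V.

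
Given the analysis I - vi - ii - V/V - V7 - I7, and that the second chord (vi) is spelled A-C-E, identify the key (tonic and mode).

C major

The anchor chord is a minor triad on A, labeled vi.
vi on A implies A is the submediant; that puts the tonic at C, and the lowercase numeral fits major mode.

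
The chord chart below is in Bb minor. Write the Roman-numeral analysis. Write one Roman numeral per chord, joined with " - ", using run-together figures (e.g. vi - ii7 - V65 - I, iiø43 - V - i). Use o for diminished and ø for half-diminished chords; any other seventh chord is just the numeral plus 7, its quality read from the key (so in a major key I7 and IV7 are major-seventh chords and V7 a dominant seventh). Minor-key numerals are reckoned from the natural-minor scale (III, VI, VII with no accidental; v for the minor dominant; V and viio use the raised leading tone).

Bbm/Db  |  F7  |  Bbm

Bbm/Db has root Bb, degree 1 in Bb minor, so i6.
F7: root F is the dominant; dominant seventh chord there is V7.
Bbm has root Bb, degree 1 in Bb minor, so i.

i6 - V7 - i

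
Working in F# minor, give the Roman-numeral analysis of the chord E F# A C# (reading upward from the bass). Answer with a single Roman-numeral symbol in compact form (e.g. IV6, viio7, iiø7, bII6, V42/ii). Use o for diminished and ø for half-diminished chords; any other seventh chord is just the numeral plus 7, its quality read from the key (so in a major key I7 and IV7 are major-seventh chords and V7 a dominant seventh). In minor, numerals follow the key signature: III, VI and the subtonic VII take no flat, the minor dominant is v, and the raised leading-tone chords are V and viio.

i42

The pitches F#-A-C#-E form a minor seventh chord rooted on F#.
In F# minor, F# is the tonic; the diatonic minor seventh chord there is i7.
With E in the bass the chord is in third inversion, so the figured bass is 42.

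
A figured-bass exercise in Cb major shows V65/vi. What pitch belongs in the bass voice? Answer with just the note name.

G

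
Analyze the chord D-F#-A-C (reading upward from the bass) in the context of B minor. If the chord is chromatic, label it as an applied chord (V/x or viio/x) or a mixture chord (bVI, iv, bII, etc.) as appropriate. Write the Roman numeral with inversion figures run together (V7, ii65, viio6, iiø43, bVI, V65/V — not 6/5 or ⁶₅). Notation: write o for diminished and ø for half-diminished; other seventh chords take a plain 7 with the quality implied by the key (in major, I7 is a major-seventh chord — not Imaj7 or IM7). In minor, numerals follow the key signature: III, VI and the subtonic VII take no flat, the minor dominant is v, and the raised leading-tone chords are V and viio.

The pitches D-F#-A-C form a dominant seventh chord rooted on D.
D is not a diatonic chord root with this quality in B minor, but it lies a perfect fifth above G (VI), so the chord functions as an applied dominant of VI.

V7/VI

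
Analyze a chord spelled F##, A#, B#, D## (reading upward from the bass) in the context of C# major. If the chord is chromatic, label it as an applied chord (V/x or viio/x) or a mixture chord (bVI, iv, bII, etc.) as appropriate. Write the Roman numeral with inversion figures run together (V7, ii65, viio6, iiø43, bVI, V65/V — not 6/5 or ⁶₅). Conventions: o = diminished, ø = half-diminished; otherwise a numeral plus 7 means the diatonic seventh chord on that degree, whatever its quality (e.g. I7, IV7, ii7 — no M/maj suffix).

V43/iii

The pitches B#-D##-F##-A# form a dominant seventh chord rooted on B#.
B# is not a diatonic chord root with this quality in C# major, but it lies a perfect fifth above E# (iii), so the chord functions as an applied dominant of iii.
With F## in the bass the chord is in second inversion, so the figured bass is 43.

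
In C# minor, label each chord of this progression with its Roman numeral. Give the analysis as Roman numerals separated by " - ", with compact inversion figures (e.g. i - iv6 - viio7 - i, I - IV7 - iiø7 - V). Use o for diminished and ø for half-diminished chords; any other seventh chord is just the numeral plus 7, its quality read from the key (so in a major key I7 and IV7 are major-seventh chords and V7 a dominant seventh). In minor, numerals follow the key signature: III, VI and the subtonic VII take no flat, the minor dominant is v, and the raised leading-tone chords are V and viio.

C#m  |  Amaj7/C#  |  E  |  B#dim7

C#m: minor triad on C# = scale degree 1 → i.
Amaj7/C# has root A, degree 6 in C# minor, so VI65.
E has root E, degree 3 in C# minor, so III.
B#dim7: root B# is the leading tone; fully diminished seventh chord there is viio7.

i - VI65 - III - viio7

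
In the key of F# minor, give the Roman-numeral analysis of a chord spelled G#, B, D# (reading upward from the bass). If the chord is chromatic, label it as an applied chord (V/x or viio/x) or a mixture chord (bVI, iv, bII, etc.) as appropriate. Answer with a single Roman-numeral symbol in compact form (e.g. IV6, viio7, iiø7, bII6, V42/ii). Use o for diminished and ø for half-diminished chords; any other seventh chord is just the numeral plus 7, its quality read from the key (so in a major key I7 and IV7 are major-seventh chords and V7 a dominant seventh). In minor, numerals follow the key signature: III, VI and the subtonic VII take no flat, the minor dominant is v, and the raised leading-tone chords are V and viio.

ii

The pitches G#-B-D# form a minor triad rooted on G#.
G# is the second degree of F# minor. This is the minor supertonic, borrowed from the parallel major (the Dorian ii).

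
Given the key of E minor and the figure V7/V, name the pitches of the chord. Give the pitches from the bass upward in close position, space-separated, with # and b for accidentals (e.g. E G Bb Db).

F# A# C# E

The slash means an applied dominant: we want the dominant of V. In E minor, V is B major, and its dominant is built on F#.
Building a dominant seventh chord on F# gives F#-A#-C#-E.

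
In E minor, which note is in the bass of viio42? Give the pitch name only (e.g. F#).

C

viio in E minor has root D#; the chord is D#-F#-A-C.
The figure 42 means third inversion — the seventh is in the bass.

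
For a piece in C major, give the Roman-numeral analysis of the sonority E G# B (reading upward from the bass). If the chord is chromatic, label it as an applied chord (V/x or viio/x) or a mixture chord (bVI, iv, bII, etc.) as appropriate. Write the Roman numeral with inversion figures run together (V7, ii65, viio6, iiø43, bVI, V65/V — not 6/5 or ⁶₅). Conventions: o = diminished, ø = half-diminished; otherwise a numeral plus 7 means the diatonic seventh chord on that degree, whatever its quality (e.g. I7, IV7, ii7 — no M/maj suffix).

The pitches E-G#-B form a major triad rooted on E.
E is not a diatonic chord root with this quality in C major, but it lies a perfect fifth above A (vi), so the chord functions as an applied dominant of vi.

V/vi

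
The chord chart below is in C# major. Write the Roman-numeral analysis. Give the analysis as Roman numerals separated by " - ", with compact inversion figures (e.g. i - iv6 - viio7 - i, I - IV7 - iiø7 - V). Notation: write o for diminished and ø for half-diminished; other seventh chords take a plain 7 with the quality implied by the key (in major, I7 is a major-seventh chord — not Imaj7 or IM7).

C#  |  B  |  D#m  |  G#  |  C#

I - bVII - ii - V - I

C# has root C#, degree 1 in C# major, so I.
B is non-diatonic — bVII, a mixture chord from C# minor.
D#m has root D#, degree 2 in C# major, so ii.
G#: major triad on G# = scale degree 5 → V.
C# has root C#, degree 1 in C# major, so I.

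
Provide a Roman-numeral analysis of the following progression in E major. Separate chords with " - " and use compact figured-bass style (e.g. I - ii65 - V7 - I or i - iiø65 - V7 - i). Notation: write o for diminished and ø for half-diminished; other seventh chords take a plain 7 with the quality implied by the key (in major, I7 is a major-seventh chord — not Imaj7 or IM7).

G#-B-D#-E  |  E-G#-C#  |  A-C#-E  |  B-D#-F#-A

I65 - vi6 - IV - V7

G#-B-D#-E: major seventh chord on E = scale degree 1 → I65.
E-G#-C#: minor triad on C# = scale degree 6 → vi6.
A-C#-E: major triad on A = scale degree 4 → IV.
B-D#-F#-A: dominant seventh chord on B = scale degree 5 → V7.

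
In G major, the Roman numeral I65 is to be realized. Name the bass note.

I in G major has root G; the chord is G-B-D-F#.
The figure 65 means first inversion — the third is in the bass.

B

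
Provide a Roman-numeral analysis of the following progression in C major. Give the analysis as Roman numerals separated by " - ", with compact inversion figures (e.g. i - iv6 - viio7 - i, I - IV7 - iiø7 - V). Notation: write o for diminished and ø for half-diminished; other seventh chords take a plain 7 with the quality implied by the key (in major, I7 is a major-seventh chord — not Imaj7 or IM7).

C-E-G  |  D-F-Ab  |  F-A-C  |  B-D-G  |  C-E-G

I - iio - IV - V6 - I

C-E-G: major triad on C = scale degree 1 → I.
D-F-Ab: D with this quality isn't in the key; it's iio, borrowed from the parallel minor.
F-A-C: root F is the subdominant; major triad there is IV.
B-D-G has root G, degree 5 in C major, so V6.
C-E-G has root C, degree 1 in C major, so I.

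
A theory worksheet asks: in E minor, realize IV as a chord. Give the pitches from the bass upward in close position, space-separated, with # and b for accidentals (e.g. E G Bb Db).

IV is the major subdominant, borrowed from the parallel major. In E minor that root is A.
So the chord is A-C#-E.

A C# E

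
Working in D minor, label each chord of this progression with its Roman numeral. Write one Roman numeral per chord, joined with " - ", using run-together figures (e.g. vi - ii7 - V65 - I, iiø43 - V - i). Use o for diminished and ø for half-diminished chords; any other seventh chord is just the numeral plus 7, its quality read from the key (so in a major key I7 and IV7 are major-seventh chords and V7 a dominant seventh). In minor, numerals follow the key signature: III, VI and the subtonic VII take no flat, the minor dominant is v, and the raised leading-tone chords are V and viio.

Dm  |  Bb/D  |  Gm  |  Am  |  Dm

i - VI6 - iv - v - i

Dm: minor triad on D = scale degree 1 → i.
Bb/D has root Bb, degree 6 in D minor, so VI6.
Gm: root G is the subdominant; minor triad there is iv.
Am: minor triad on A = scale degree 5 → v.
Dm has root D, degree 1 in D minor, so i.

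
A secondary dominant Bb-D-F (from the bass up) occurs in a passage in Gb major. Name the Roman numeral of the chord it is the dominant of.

The chord is a major triad on Bb.
A dominant resolves down a perfect fifth: Bb → Eb. In Gb major, Eb is scale degree 6, i.e. vi.

vi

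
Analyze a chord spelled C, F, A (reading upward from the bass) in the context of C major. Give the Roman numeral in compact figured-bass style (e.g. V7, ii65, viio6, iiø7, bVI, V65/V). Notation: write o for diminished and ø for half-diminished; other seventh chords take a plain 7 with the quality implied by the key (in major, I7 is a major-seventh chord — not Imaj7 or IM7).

The pitches F-A-C form a major triad rooted on F.
In C major, F is the subdominant; the diatonic major triad there is IV.
With C in the bass the chord is in second inversion, so the figured bass is 64.

IV64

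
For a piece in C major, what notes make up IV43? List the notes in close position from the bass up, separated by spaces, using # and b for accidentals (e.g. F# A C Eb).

The numeral's case and figure indicate a major seventh chord. In C major its root, the subdominant, is F.
Stacking thirds from F gives F-A-C-E.
The figured bass 43 indicates second inversion, placing the fifth (C) in the bass: C-E-F-A.

C E F A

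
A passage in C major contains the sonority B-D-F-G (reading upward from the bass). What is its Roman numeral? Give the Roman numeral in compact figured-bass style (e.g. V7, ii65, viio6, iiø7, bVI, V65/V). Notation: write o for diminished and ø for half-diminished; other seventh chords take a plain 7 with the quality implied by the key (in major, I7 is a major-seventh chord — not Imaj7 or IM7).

Stacked in thirds the chord is G-B-D-F: a dominant seventh chord on G.
In C major, G is the dominant; the diatonic dominant seventh chord there is V7.
With B in the bass the chord is in first inversion, so the figured bass is 65.

V65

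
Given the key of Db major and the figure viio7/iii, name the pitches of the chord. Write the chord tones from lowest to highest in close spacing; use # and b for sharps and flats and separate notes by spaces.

E G Bb Db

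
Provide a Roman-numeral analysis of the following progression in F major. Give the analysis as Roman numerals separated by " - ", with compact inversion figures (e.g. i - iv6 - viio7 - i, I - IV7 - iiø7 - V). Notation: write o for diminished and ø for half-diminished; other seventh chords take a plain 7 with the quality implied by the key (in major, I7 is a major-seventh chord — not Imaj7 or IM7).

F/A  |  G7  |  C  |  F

I6 - V7/V - V - I

F/A: major triad on F = scale degree 1 → I6.
G7: chromatic; G is V of V, so V7/V.
C: major triad on C = scale degree 5 → V.
F: major triad on F = scale degree 1 → I.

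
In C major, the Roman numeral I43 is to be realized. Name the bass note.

G

I in C major has root C; the chord is C-E-G-B.
The figure 43 means second inversion — the fifth is in the bass.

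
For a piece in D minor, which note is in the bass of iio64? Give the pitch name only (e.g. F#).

iio in D minor has root E; the chord is E-G-Bb.
The figure 64 means second inversion — the fifth is in the bass.

Bb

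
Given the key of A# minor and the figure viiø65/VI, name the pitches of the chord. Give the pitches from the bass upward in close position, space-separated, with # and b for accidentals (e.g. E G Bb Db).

G# B D# E#

viiø65/VI is a secondary leading-tone chord. The target VI is F# in A# minor; the applied chord is rooted a semitone below, on E#.
Building a half-diminished seventh chord on E# gives E#-G#-B-D#.
The figured bass 65 indicates first inversion, placing the third (G#) in the bass: G#-B-D#-E#.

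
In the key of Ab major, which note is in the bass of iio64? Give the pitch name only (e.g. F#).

Fb

iio in Ab major has root Bb; the chord is Bb-Db-Fb.
The figure 64 means second inversion — the fifth is in the bass.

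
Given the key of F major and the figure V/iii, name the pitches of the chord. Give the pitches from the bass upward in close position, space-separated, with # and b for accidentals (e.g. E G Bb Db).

E G# B

V/iii is a secondary dominant — the dominant triad of iii. iii in F major is A, so the applied chord's root is E, a perfect fifth above.
Building a major triad on E gives E-G#-B.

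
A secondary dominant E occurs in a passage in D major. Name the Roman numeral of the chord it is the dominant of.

The chord is a major triad on E.
A dominant resolves down a perfect fifth: E → A. In D major, A is scale degree 5, i.e. V.

V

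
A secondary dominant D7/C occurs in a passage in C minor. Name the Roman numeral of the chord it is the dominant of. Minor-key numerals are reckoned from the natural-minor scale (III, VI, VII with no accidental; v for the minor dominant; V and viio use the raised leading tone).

V

The chord is a dominant seventh chord on D.
A dominant resolves down a perfect fifth: D → G. In C minor, G is scale degree 5, i.e. V.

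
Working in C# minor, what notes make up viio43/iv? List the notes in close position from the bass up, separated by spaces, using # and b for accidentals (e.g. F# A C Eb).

B D E# G#

The slash marks an applied leading-tone chord: viio of iv. In C# minor, iv is F#, so the leading tone to it is E#, a half step below.
Building a fully diminished seventh chord on E# gives E#-G#-B-D.
With the 43 figure the chord is in second inversion; from the bass B upward in close position it reads B-D-E#-G#.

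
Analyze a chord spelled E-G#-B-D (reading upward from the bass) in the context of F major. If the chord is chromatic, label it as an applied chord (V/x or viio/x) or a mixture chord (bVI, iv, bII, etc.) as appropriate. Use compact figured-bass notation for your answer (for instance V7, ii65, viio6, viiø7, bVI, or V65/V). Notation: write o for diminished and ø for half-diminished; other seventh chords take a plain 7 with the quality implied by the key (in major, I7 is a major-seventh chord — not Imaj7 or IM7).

The pitches E-G#-B-D form a dominant seventh chord rooted on E.
E is not a diatonic chord root with this quality in F major, but it lies a perfect fifth above A (iii), so the chord functions as an applied dominant of iii.

V7/iii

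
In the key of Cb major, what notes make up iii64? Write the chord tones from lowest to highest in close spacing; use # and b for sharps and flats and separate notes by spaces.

Bb Eb Gb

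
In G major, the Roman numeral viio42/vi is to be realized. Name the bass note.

The applied chord viio42/vi is rooted on D#: D#-F#-A-C.
The figure 42 means third inversion — the seventh is in the bass.

C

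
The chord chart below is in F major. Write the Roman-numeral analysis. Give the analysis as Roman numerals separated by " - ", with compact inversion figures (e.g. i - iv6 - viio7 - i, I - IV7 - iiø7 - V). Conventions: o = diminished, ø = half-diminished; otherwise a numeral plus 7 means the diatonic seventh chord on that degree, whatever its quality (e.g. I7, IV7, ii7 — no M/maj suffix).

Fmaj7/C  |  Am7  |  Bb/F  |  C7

Fmaj7/C: major seventh chord on F = scale degree 1 → I43.
Am7: minor seventh chord on A = scale degree 3 → iii7.
Bb/F: major triad on Bb = scale degree 4 → IV64.
C7: root C is the dominant; dominant seventh chord there is V7.

I43 - iii7 - IV64 - V7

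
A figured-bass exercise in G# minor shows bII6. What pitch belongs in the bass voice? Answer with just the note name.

bII in G# minor has root A; the chord is A-C#-E.
The figure 6 means first inversion — the third is in the bass.

C#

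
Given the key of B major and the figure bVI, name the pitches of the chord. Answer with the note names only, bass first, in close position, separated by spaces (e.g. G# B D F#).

bVI is a major triad on the lowered sixth degree, borrowed from the parallel minor. In B major that root is G.
So the chord is G-B-D, a major triad.

G B D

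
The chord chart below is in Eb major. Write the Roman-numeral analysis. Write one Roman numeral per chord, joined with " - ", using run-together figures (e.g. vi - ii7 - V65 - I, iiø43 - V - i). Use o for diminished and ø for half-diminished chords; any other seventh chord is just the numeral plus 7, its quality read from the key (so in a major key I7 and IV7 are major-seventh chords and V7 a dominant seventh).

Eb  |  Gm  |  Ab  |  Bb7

I - iii - IV - V7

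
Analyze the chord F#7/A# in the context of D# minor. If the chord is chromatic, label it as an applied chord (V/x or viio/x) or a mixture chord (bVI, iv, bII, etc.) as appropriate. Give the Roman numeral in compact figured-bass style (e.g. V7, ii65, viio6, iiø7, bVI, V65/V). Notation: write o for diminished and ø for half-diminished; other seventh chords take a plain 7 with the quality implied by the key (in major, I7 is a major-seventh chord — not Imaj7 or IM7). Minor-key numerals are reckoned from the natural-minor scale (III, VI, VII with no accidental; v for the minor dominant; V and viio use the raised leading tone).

V65/VI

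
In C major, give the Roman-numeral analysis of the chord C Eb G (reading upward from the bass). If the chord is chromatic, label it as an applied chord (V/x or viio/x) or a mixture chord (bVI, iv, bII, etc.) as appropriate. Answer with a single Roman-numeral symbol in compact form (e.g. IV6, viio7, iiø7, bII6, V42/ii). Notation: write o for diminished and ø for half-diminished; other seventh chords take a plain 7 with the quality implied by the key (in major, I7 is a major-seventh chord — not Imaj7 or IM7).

Stacked in thirds the chord is C-Eb-G: a minor triad on C.
C is the first degree of C major. This is the minor tonic, borrowed from the parallel minor.

i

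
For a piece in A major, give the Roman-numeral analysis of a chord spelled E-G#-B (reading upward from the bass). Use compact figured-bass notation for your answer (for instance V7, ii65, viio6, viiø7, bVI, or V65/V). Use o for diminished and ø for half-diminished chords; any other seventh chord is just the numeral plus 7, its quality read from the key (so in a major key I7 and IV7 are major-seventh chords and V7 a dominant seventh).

Stacked in thirds the chord is E-G#-B: a major triad on E.
In A major, E is the dominant; the diatonic major triad there is V.

V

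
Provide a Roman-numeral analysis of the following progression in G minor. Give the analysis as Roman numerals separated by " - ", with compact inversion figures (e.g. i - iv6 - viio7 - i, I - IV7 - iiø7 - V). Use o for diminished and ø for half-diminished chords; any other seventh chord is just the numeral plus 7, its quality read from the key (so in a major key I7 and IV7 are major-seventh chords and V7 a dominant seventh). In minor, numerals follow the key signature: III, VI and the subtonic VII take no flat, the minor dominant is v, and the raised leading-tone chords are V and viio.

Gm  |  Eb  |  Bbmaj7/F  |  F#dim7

i - VI - III43 - viio7

Gm: minor triad on G = scale degree 1 → i.
Eb: root Eb is the submediant; major triad there is VI.
Bbmaj7/F has root Bb, degree 3 in G minor, so III43.
F#dim7 has root F#, degree 7 in G minor, so viio7.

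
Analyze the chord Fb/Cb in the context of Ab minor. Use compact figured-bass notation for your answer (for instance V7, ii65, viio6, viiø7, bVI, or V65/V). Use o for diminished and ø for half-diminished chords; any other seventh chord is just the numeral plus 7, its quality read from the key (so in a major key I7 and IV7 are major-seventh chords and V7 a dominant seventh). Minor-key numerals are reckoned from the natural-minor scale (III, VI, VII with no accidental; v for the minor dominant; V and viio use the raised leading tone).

Stacked in thirds the chord is Fb-Ab-Cb: a major triad on Fb.
Fb is scale degree 6 in Ab minor, and a major triad on that degree is written VI.
With Cb in the bass the chord is in second inversion, so the figured bass is 64.

VI64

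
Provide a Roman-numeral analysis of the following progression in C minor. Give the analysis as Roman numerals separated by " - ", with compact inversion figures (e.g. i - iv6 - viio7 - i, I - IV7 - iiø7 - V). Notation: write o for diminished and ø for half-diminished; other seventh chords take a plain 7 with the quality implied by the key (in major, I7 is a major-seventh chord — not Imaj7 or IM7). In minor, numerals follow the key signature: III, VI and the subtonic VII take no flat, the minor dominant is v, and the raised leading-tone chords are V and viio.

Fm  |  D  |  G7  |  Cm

iv - V/V - V7 - i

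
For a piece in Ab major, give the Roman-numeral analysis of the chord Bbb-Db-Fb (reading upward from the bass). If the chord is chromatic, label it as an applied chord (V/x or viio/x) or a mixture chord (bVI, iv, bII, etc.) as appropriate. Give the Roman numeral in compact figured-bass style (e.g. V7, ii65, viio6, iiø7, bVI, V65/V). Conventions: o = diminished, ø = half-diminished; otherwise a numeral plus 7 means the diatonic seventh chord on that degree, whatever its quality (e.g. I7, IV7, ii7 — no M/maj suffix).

bII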